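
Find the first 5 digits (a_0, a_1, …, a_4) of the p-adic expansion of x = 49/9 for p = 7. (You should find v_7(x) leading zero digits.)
(a_0, …, a_4) = (0, 0, 4, 1, 6)

v_7(49/9) = 2, so a_0 = ... = a_1 = 0. Factor out: x = 7^2 · u with u = 1/9 a unit in ℤ_7. Expand u iteratively via a_{v+i} = u_i mod 7, u_{i+1} = (u_i − a_{v+i})/7:
  u_0 = 1/9;  a_2 = 4;  u_1 = (u_0 − 4)/7 = -5/9
  u_1 = -5/9;  a_3 = 1;  u_2 = (u_1 − 1)/7 = -2/9
  u_2 = -2/9;  a_4 = 6;  u_3 = (u_2 − 6)/7 = -8/9
Digits: (0, 0, 4, 1, 6).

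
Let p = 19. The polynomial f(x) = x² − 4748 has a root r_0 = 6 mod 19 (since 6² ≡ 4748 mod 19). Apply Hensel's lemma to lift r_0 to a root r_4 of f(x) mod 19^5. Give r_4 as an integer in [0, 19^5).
r_4 = 99072 (mod 2476099)

Hensel's recurrence: r_{i+1} = r_i − f(r_i)·(f′(r_i))^{-1} mod 19^{i+2}, with f′(x) = 2x. Iterate:
  r_0 = 6 (mod 19)
  r_1 = 158 (mod 361)
  r_2 = 3046 (mod 6859)
  r_3 = 99072 (mod 130321)
  r_4 = 99072 (mod 2476099)
Final: r_4 = 99072, and one checks f(r_4) ≡ 0 mod 19^5.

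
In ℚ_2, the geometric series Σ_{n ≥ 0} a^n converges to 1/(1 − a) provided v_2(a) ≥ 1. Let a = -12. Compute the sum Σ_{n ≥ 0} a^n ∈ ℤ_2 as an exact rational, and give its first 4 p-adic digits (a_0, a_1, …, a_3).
Σ a^n = 1/(1 − a) = 1/13;  first 4 digits = (1, 0, 1, 0)

v_2(a) = 2 ≥ 1, so the series converges in ℤ_2 to 1/(1 − a) = 1/(1 − (-12)) = 1/13. Expand this rational in ℤ_2: compute digits iteratively via d_i = x_i mod 2, x_{i+1} = (x_i − d_i)/2. The first 4 digits are (1, 0, 1, 0).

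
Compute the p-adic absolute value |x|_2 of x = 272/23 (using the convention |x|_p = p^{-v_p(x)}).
|272/23|_2 = 1/16

Step 1 — compute v_2(x) by factoring powers of 2 out of the numerator and denominator: v_2(272/23) = 4. Step 2 — apply |x|_p = p^{-v_p(x)} = 2^{-4} = 1/16.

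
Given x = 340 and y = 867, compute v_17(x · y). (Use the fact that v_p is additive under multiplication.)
v_17(294780) = 3

v_p(x) = 1 (factor: 340 = 17^1 · 20); v_p(y) = 2 (factor: 867 = 17^2 · 3). Additivity: v_p(xy) = v_p(x) + v_p(y) = 1 + 2 = 3. (Direct check: xy = 294780 = 17^3 · (60).)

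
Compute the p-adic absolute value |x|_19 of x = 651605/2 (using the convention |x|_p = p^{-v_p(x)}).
|651605/2|_19 = 1/130321

Step 1 — compute v_19(x) by factoring powers of 19 out of the numerator and denominator: v_19(651605/2) = 4. Step 2 — apply |x|_p = p^{-v_p(x)} = 19^{-4} = 1/130321.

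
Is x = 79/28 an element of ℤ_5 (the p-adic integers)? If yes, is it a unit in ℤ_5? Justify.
x ∈ ℤ_5^× (unit); v_5(x) = 0

ℤ_5 = {x ∈ ℚ_5 : v_5(x) ≥ 0} and ℤ_5^× = {x ∈ ℤ_5 : v_5(x) = 0}. Here v_5(79/28) = v_5(num) − v_5(den) = 0; compare against these criteria.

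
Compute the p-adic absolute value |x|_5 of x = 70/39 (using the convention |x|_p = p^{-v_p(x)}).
|70/39|_5 = 1/5

Step 1 — compute v_5(x) by factoring powers of 5 out of the numerator and denominator: v_5(70/39) = 1. Step 2 — apply |x|_p = p^{-v_p(x)} = 5^{-1} = 1/5.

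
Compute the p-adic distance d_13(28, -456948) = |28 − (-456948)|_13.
d_13(28, -456948) = 1/28561

Step 1 — x − y = 28 − (-456948) = 456976. Step 2 — v_13(456976) = 4 (factor: 456976 = (13^4 · 16); the sign does not affect v_p). Step 3 — |x − y|_13 = 13^{-4} = 1/28561.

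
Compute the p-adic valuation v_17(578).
v_17(578) = 2

v_17(n) is the largest exponent k such that 17^k divides n. Factor out: 578 = 17^2 · 2. (Sign doesn't affect v_p.) So v_17(578) = 2.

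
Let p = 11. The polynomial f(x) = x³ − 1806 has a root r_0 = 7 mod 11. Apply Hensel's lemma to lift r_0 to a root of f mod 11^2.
r_1 = 40 (mod 121)

Hensel: r_{i+1} = r_i − f(r_i)/f′(r_i) mod 11^{i+2}, where f′(x) = 3x². Iterate:
  r_0 = 7 (mod 11)
  r_1 = 40 (mod 121)
Final: r = 40 with f(r) ≡ 0 mod 11^2.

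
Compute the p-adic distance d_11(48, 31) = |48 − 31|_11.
d_11(48, 31) = 1

Step 1 — x − y = 48 − 31 = 17. Step 2 — v_11(17) = 0 (factor: 17 = (11^0 · 17); the sign does not affect v_p). Step 3 — |x − y|_11 = 11^{0} = 1.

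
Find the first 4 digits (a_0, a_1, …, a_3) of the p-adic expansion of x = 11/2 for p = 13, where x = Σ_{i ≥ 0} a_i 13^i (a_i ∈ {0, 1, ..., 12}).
(a_0, …, a_3) = (12, 6, 6, 6)

v_13(11/2) = 0 (numerator and denominator both coprime to 13), so x ∈ ℤ_13^×. Compute digits iteratively via a_i = x_i mod 13, x_{i+1} = (x_i − a_i)/13, with x_0 = x:
  x_0 = 11/2;  a_0 = 12;  x_1 = (x_0 − 12)/13 = -1/2
  x_1 = -1/2;  a_1 = 6;  x_2 = (x_1 − 6)/13 = -1/2
  x_2 = -1/2;  a_2 = 6;  x_3 = (x_2 − 6)/13 = -1/2
  x_3 = -1/2;  a_3 = 6;  x_4 = (x_3 − 6)/13 = -1/2
Digits: (12, 6, 6, 6).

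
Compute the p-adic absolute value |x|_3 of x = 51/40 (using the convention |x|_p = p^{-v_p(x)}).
|51/40|_3 = 1/3

Step 1 — compute v_3(x) by factoring powers of 3 out of the numerator and denominator: v_3(51/40) = 1. Step 2 — apply |x|_p = p^{-v_p(x)} = 3^{-1} = 1/3.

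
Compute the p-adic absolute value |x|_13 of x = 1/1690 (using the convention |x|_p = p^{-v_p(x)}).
|1/1690|_13 = 169

Step 1 — compute v_13(x) by factoring powers of 13 out of the numerator and denominator: v_13(1/1690) = -2. Step 2 — apply |x|_p = p^{-v_p(x)} = 13^{2} = 169.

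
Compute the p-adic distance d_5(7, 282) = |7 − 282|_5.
d_5(7, 282) = 1/25

Step 1 — x − y = 7 − 282 = -275. Step 2 — v_5(-275) = 2 (factor: -275 = −(5^2 · 11); the sign does not affect v_p). Step 3 — |x − y|_5 = 5^{-2} = 1/25.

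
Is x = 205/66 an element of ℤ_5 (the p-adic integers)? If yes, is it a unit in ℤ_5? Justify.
x ∈ ℤ_5 but not a unit; v_5(x) = 1 > 0

ℤ_5 = {x ∈ ℚ_5 : v_5(x) ≥ 0} and ℤ_5^× = {x ∈ ℤ_5 : v_5(x) = 0}. Here v_5(205/66) = v_5(num) − v_5(den) = 1; compare against these criteria.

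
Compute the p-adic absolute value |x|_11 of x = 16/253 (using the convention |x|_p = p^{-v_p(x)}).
|16/253|_11 = 11

Step 1 — compute v_11(x) by factoring powers of 11 out of the numerator and denominator: v_11(16/253) = -1. Step 2 — apply |x|_p = p^{-v_p(x)} = 11^{1} = 11.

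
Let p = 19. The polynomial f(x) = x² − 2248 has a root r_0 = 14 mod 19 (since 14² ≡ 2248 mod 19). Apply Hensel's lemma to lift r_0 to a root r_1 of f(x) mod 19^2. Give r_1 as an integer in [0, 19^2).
r_1 = 242 (mod 361)

Hensel's recurrence: r_{i+1} = r_i − f(r_i)·(f′(r_i))^{-1} mod 19^{i+2}, with f′(x) = 2x. Iterate:
  r_0 = 14 (mod 19)
  r_1 = 242 (mod 361)
Final: r_1 = 242, and one checks f(r_1) ≡ 0 mod 19^2.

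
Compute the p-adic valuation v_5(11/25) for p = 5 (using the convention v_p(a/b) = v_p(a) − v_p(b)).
v_5(11/25) = -2

Factor powers of 5 from the numerator and denominator of the reduced fraction: 11 = 5^0 · 11 and 25 = 5^2 · 1. Apply v_p(a/b) = v_p(a) − v_p(b): v_5(11/25) = 0 − 2 = -2.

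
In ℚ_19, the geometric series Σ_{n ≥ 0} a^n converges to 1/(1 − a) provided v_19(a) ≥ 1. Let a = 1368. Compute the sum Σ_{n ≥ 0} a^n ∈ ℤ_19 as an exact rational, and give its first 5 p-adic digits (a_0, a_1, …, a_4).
Σ a^n = 1/(1 − a) = -1/1367;  first 5 digits = (1, 15, 0, 0, 3)

v_19(a) = 1 ≥ 1, so the series converges in ℤ_19 to 1/(1 − a) = 1/(1 − 1368) = -1/1367. Expand this rational in ℤ_19: compute digits iteratively via d_i = x_i mod 19, x_{i+1} = (x_i − d_i)/19. The first 5 digits are (1, 15, 0, 0, 3).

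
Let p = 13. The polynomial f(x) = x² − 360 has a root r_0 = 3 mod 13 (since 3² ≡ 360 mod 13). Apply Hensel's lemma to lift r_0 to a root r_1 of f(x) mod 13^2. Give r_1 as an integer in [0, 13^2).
r_1 = 146 (mod 169)

Hensel's recurrence: r_{i+1} = r_i − f(r_i)·(f′(r_i))^{-1} mod 13^{i+2}, with f′(x) = 2x. Iterate:
  r_0 = 3 (mod 13)
  r_1 = 146 (mod 169)
Final: r_1 = 146, and one checks f(r_1) ≡ 0 mod 13^2.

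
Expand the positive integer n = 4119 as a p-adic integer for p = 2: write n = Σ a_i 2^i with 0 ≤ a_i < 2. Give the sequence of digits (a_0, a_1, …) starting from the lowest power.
(a_0, a_1, …) = (1, 1, 1, 0, 1, 0, 0, 0, 0, 0, 0, 0, 1)

Repeated division by 2 gives the digits low-to-high: 4119 = 1 + 1·2^1 + 1·2^2 + 1·2^4 + 1·2^12. Digit sequence: (1, 1, 1, 0, 1, 0, 0, 0, 0, 0, 0, 0, 1).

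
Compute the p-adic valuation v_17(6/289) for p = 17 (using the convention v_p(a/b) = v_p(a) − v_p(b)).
v_17(6/289) = -2

Factor powers of 17 from the numerator and denominator of the reduced fraction: 6 = 17^0 · 6 and 289 = 17^2 · 1. Apply v_p(a/b) = v_p(a) − v_p(b): v_17(6/289) = 0 − 2 = -2.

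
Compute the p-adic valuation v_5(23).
v_5(23) = 0

v_5(n) is the largest exponent k such that 5^k divides n. Factor out: 23 = 5^0 · 23. (Sign doesn't affect v_p.) So v_5(23) = 0.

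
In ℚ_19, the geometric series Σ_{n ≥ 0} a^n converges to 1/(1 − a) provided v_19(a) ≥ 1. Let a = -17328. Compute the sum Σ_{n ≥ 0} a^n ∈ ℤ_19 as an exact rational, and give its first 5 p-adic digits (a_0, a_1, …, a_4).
Σ a^n = 1/(1 − a) = 1/17329;  first 5 digits = (1, 0, 9, 16, 4)

v_19(a) = 2 ≥ 1, so the series converges in ℤ_19 to 1/(1 − a) = 1/(1 − (-17328)) = 1/17329. Expand this rational in ℤ_19: compute digits iteratively via d_i = x_i mod 19, x_{i+1} = (x_i − d_i)/19. The first 5 digits are (1, 0, 9, 16, 4).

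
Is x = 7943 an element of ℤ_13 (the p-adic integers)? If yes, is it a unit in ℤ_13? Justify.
x ∈ ℤ_13 but not a unit; v_13(x) = 2 > 0

ℤ_13 = {x ∈ ℚ_13 : v_13(x) ≥ 0} and ℤ_13^× = {x ∈ ℤ_13 : v_13(x) = 0}. Here v_13(7943) = v_13(num) − v_13(den) = 2; compare against these criteria.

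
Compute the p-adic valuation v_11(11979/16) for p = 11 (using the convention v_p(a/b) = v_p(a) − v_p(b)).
v_11(11979/16) = 3

Factor powers of 11 from the numerator and denominator of the reduced fraction: 11979 = 11^3 · 9 and 16 = 11^0 · 16. Apply v_p(a/b) = v_p(a) − v_p(b): v_11(11979/16) = 3 − 0 = 3.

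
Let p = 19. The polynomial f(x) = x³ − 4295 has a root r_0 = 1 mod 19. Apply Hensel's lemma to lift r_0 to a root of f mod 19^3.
r_2 = 2034 (mod 6859)

Hensel: r_{i+1} = r_i − f(r_i)/f′(r_i) mod 19^{i+2}, where f′(x) = 3x². Iterate:
  r_0 = 1 (mod 19)
  r_1 = 229 (mod 361)
  r_2 = 2034 (mod 6859)
Final: r = 2034 with f(r) ≡ 0 mod 19^3.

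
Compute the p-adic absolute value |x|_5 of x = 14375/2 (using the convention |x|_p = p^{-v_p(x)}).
|14375/2|_5 = 1/625

Step 1 — compute v_5(x) by factoring powers of 5 out of the numerator and denominator: v_5(14375/2) = 4. Step 2 — apply |x|_p = p^{-v_p(x)} = 5^{-4} = 1/625.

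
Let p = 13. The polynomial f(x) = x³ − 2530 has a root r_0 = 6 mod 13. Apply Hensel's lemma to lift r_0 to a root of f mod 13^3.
r_2 = 162 (mod 2197)

Hensel: r_{i+1} = r_i − f(r_i)/f′(r_i) mod 13^{i+2}, where f′(x) = 3x². Iterate:
  r_0 = 6 (mod 13)
  r_1 = 162 (mod 169)
  r_2 = 162 (mod 2197)
Final: r = 162 with f(r) ≡ 0 mod 13^3.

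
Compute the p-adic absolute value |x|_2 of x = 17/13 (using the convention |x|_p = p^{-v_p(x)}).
|17/13|_2 = 1

Step 1 — compute v_2(x) by factoring powers of 2 out of the numerator and denominator: v_2(17/13) = 0. Step 2 — apply |x|_p = p^{-v_p(x)} = 2^{0} = 1.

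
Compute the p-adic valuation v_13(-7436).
v_13(-7436) = 2

v_13(n) is the largest exponent k such that 13^k divides n. Factor out: -7436 = -13^2 · 44. (Sign doesn't affect v_p.) So v_13(-7436) = 2.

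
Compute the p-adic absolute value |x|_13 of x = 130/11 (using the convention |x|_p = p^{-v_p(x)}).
|130/11|_13 = 1/13

Step 1 — compute v_13(x) by factoring powers of 13 out of the numerator and denominator: v_13(130/11) = 1. Step 2 — apply |x|_p = p^{-v_p(x)} = 13^{-1} = 1/13.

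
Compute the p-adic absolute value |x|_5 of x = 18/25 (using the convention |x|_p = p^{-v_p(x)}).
|18/25|_5 = 25

Step 1 — compute v_5(x) by factoring powers of 5 out of the numerator and denominator: v_5(18/25) = -2. Step 2 — apply |x|_p = p^{-v_p(x)} = 5^{2} = 25.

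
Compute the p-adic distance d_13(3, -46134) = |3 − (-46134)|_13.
d_13(3, -46134) = 1/2197

Step 1 — x − y = 3 − (-46134) = 46137. Step 2 — v_13(46137) = 3 (factor: 46137 = (13^3 · 21); the sign does not affect v_p). Step 3 — |x − y|_13 = 13^{-3} = 1/2197.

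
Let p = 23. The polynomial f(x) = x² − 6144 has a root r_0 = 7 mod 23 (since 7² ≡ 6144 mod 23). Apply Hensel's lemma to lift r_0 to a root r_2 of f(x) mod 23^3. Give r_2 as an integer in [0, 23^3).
r_2 = 858 (mod 12167)

Hensel's recurrence: r_{i+1} = r_i − f(r_i)·(f′(r_i))^{-1} mod 23^{i+2}, with f′(x) = 2x. Iterate:
  r_0 = 7 (mod 23)
  r_1 = 329 (mod 529)
  r_2 = 858 (mod 12167)
Final: r_2 = 858, and one checks f(r_2) ≡ 0 mod 23^3.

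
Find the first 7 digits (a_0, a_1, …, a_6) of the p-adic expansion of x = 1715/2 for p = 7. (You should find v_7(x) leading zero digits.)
(a_0, …, a_6) = (0, 0, 0, 6, 3, 3, 3)

v_7(1715/2) = 3, so a_0 = ... = a_2 = 0. Factor out: x = 7^3 · u with u = 5/2 a unit in ℤ_7. Expand u iteratively via a_{v+i} = u_i mod 7, u_{i+1} = (u_i − a_{v+i})/7:
  u_0 = 5/2;  a_3 = 6;  u_1 = (u_0 − 6)/7 = -1/2
  u_1 = -1/2;  a_4 = 3;  u_2 = (u_1 − 3)/7 = -1/2
  u_2 = -1/2;  a_5 = 3;  u_3 = (u_2 − 3)/7 = -1/2
  u_3 = -1/2;  a_6 = 3;  u_4 = (u_3 − 3)/7 = -1/2
Digits: (0, 0, 0, 6, 3, 3, 3).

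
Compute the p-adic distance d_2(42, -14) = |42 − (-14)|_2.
d_2(42, -14) = 1/8

Step 1 — x − y = 42 − (-14) = 56. Step 2 — v_2(56) = 3 (factor: 56 = (2^3 · 7); the sign does not affect v_p). Step 3 — |x − y|_2 = 2^{-3} = 1/8.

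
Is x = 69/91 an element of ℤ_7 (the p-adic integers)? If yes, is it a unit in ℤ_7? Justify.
x ∉ ℤ_7 (v_7(x) = -1 < 0)

ℤ_7 = {x ∈ ℚ_7 : v_7(x) ≥ 0} and ℤ_7^× = {x ∈ ℤ_7 : v_7(x) = 0}. Here v_7(69/91) = v_7(num) − v_7(den) = -1; compare against these criteria.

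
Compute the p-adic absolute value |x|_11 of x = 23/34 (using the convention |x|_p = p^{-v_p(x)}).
|23/34|_11 = 1

Step 1 — compute v_11(x) by factoring powers of 11 out of the numerator and denominator: v_11(23/34) = 0. Step 2 — apply |x|_p = p^{-v_p(x)} = 11^{0} = 1.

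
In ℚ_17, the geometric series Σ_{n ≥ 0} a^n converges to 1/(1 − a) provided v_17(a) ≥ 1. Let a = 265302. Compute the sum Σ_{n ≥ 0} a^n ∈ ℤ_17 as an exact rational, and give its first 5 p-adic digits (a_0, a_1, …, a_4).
Σ a^n = 1/(1 − a) = -1/265301;  first 5 digits = (1, 0, 0, 3, 3)

v_17(a) = 3 ≥ 1, so the series converges in ℤ_17 to 1/(1 − a) = 1/(1 − 265302) = -1/265301. Expand this rational in ℤ_17: compute digits iteratively via d_i = x_i mod 17, x_{i+1} = (x_i − d_i)/17. The first 5 digits are (1, 0, 0, 3, 3).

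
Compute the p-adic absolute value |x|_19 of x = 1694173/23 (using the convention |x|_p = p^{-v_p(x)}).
|1694173/23|_19 = 1/130321

Step 1 — compute v_19(x) by factoring powers of 19 out of the numerator and denominator: v_19(1694173/23) = 4. Step 2 — apply |x|_p = p^{-v_p(x)} = 19^{-4} = 1/130321.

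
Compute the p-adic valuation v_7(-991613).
v_7(-991613) = 5

v_7(n) is the largest exponent k such that 7^k divides n. Factor out: -991613 = -7^5 · 59. (Sign doesn't affect v_p.) So v_7(-991613) = 5.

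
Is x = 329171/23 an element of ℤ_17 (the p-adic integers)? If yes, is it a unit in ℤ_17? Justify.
x ∈ ℤ_17 but not a unit; v_17(x) = 3 > 0

ℤ_17 = {x ∈ ℚ_17 : v_17(x) ≥ 0} and ℤ_17^× = {x ∈ ℤ_17 : v_17(x) = 0}. Here v_17(329171/23) = v_17(num) − v_17(den) = 3; compare against these criteria.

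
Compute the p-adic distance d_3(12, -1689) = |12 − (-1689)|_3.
d_3(12, -1689) = 1/243

Step 1 — x − y = 12 − (-1689) = 1701. Step 2 — v_3(1701) = 5 (factor: 1701 = (3^5 · 7); the sign does not affect v_p). Step 3 — |x − y|_3 = 3^{-5} = 1/243.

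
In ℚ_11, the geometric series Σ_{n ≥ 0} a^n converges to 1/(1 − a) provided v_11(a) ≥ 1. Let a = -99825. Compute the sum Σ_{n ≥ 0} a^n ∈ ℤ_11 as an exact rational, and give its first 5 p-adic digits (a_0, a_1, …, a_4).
Σ a^n = 1/(1 − a) = 1/99826;  first 5 digits = (1, 0, 0, 2, 4)

v_11(a) = 3 ≥ 1, so the series converges in ℤ_11 to 1/(1 − a) = 1/(1 − (-99825)) = 1/99826. Expand this rational in ℤ_11: compute digits iteratively via d_i = x_i mod 11, x_{i+1} = (x_i − d_i)/11. The first 5 digits are (1, 0, 0, 2, 4).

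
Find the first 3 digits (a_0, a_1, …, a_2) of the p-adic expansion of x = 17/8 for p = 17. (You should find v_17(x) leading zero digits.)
(a_0, …, a_2) = (0, 15, 14)

v_17(17/8) = 1, so a_0 = ... = a_0 = 0. Factor out: x = 17^1 · u with u = 1/8 a unit in ℤ_17. Expand u iteratively via a_{v+i} = u_i mod 17, u_{i+1} = (u_i − a_{v+i})/17:
  u_0 = 1/8;  a_1 = 15;  u_1 = (u_0 − 15)/17 = -7/8
  u_1 = -7/8;  a_2 = 14;  u_2 = (u_1 − 14)/17 = -7/8
Digits: (0, 15, 14).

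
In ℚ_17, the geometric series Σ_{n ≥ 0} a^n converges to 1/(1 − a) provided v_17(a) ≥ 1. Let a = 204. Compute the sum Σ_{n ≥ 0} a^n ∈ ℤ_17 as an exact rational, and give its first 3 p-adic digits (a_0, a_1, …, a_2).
Σ a^n = 1/(1 − a) = -1/203;  first 3 digits = (1, 12, 8)

v_17(a) = 1 ≥ 1, so the series converges in ℤ_17 to 1/(1 − a) = 1/(1 − 204) = -1/203. Expand this rational in ℤ_17: compute digits iteratively via d_i = x_i mod 17, x_{i+1} = (x_i − d_i)/17. The first 3 digits are (1, 12, 8).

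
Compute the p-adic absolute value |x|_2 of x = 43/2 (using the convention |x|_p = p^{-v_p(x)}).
|43/2|_2 = 2

Step 1 — compute v_2(x) by factoring powers of 2 out of the numerator and denominator: v_2(43/2) = -1. Step 2 — apply |x|_p = p^{-v_p(x)} = 2^{1} = 2.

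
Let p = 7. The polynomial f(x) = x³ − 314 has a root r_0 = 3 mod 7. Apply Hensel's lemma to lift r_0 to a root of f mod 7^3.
r_2 = 10 (mod 343)

Hensel: r_{i+1} = r_i − f(r_i)/f′(r_i) mod 7^{i+2}, where f′(x) = 3x². Iterate:
  r_0 = 3 (mod 7)
  r_1 = 10 (mod 49)
  r_2 = 10 (mod 343)
Final: r = 10 with f(r) ≡ 0 mod 7^3.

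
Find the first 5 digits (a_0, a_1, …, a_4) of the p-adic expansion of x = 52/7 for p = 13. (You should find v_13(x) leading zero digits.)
(a_0, …, a_4) = (0, 8, 5, 7, 5)

v_13(52/7) = 1, so a_0 = ... = a_0 = 0. Factor out: x = 13^1 · u with u = 4/7 a unit in ℤ_13. Expand u iteratively via a_{v+i} = u_i mod 13, u_{i+1} = (u_i − a_{v+i})/13:
  u_0 = 4/7;  a_1 = 8;  u_1 = (u_0 − 8)/13 = -4/7
  u_1 = -4/7;  a_2 = 5;  u_2 = (u_1 − 5)/13 = -3/7
  u_2 = -3/7;  a_3 = 7;  u_3 = (u_2 − 7)/13 = -4/7
  u_3 = -4/7;  a_4 = 5;  u_4 = (u_3 − 5)/13 = -3/7
Digits: (0, 8, 5, 7, 5).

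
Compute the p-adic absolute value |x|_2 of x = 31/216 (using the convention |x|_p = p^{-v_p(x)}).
|31/216|_2 = 8

Step 1 — compute v_2(x) by factoring powers of 2 out of the numerator and denominator: v_2(31/216) = -3. Step 2 — apply |x|_p = p^{-v_p(x)} = 2^{3} = 8.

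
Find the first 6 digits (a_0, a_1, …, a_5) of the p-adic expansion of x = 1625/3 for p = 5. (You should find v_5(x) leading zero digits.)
(a_0, …, a_5) = (0, 0, 0, 1, 4, 1)

v_5(1625/3) = 3, so a_0 = ... = a_2 = 0. Factor out: x = 5^3 · u with u = 13/3 a unit in ℤ_5. Expand u iteratively via a_{v+i} = u_i mod 5, u_{i+1} = (u_i − a_{v+i})/5:
  u_0 = 13/3;  a_3 = 1;  u_1 = (u_0 − 1)/5 = 2/3
  u_1 = 2/3;  a_4 = 4;  u_2 = (u_1 − 4)/5 = -2/3
  u_2 = -2/3;  a_5 = 1;  u_3 = (u_2 − 1)/5 = -1/3
Digits: (0, 0, 0, 1, 4, 1).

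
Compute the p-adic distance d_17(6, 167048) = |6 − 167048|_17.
d_17(6, 167048) = 1/83521

Step 1 — x − y = 6 − 167048 = -167042. Step 2 — v_17(-167042) = 4 (factor: -167042 = −(17^4 · 2); the sign does not affect v_p). Step 3 — |x − y|_17 = 17^{-4} = 1/83521.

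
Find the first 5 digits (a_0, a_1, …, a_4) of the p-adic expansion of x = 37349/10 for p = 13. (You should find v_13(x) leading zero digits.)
(a_0, …, a_4) = (0, 0, 0, 3, 9)

v_13(37349/10) = 3, so a_0 = ... = a_2 = 0. Factor out: x = 13^3 · u with u = 17/10 a unit in ℤ_13. Expand u iteratively via a_{v+i} = u_i mod 13, u_{i+1} = (u_i − a_{v+i})/13:
  u_0 = 17/10;  a_3 = 3;  u_1 = (u_0 − 3)/13 = -1/10
  u_1 = -1/10;  a_4 = 9;  u_2 = (u_1 − 9)/13 = -7/10
Digits: (0, 0, 0, 3, 9).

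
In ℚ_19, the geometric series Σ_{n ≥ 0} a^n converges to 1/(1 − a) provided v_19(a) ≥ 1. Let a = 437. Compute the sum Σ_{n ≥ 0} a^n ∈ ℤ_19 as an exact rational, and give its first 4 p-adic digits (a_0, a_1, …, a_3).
Σ a^n = 1/(1 − a) = -1/436;  first 4 digits = (1, 4, 17, 15)

v_19(a) = 1 ≥ 1, so the series converges in ℤ_19 to 1/(1 − a) = 1/(1 − 437) = -1/436. Expand this rational in ℤ_19: compute digits iteratively via d_i = x_i mod 19, x_{i+1} = (x_i − d_i)/19. The first 4 digits are (1, 4, 17, 15).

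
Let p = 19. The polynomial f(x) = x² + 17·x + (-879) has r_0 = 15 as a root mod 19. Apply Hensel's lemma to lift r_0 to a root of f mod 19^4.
r_3 = 30985 (mod 130321)

Hensel: r_{i+1} = r_i − f(r_i)·(f′(r_i))^{-1} mod 19^{i+2}, f′(x) = 2x + 17. Iterate:
  r_0 = 15 (mod 19)
  r_1 = 300 (mod 361)
  r_2 = 3549 (mod 6859)
  r_3 = 30985 (mod 130321)
Final: r = 30985 satisfies f(r) ≡ 0 mod 19^4.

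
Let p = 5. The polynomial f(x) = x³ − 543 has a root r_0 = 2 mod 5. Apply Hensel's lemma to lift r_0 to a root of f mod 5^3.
r_2 = 107 (mod 125)

Hensel: r_{i+1} = r_i − f(r_i)/f′(r_i) mod 5^{i+2}, where f′(x) = 3x². Iterate:
  r_0 = 2 (mod 5)
  r_1 = 7 (mod 25)
  r_2 = 107 (mod 125)
Final: r = 107 with f(r) ≡ 0 mod 5^3.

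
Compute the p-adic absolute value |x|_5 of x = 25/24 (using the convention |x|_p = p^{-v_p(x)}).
|25/24|_5 = 1/25

Step 1 — compute v_5(x) by factoring powers of 5 out of the numerator and denominator: v_5(25/24) = 2. Step 2 — apply |x|_p = p^{-v_p(x)} = 5^{-2} = 1/25.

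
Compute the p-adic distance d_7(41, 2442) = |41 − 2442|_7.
d_7(41, 2442) = 1/2401

Step 1 — x − y = 41 − 2442 = -2401. Step 2 — v_7(-2401) = 4 (factor: -2401 = −(7^4 · 1); the sign does not affect v_p). Step 3 — |x − y|_7 = 7^{-4} = 1/2401.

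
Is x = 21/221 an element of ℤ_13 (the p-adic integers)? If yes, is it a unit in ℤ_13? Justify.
x ∉ ℤ_13 (v_13(x) = -1 < 0)

ℤ_13 = {x ∈ ℚ_13 : v_13(x) ≥ 0} and ℤ_13^× = {x ∈ ℤ_13 : v_13(x) = 0}. Here v_13(21/221) = v_13(num) − v_13(den) = -1; compare against these criteria.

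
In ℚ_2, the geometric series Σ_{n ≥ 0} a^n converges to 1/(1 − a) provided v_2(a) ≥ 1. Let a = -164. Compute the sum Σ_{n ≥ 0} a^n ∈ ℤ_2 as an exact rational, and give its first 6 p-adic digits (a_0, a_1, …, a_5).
Σ a^n = 1/(1 − a) = 1/165;  first 6 digits = (1, 0, 1, 1, 0, 1)

v_2(a) = 2 ≥ 1, so the series converges in ℤ_2 to 1/(1 − a) = 1/(1 − (-164)) = 1/165. Expand this rational in ℤ_2: compute digits iteratively via d_i = x_i mod 2, x_{i+1} = (x_i − d_i)/2. The first 6 digits are (1, 0, 1, 1, 0, 1).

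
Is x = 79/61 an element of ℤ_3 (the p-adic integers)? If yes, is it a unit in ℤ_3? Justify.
x ∈ ℤ_3^× (unit); v_3(x) = 0

ℤ_3 = {x ∈ ℚ_3 : v_3(x) ≥ 0} and ℤ_3^× = {x ∈ ℤ_3 : v_3(x) = 0}. Here v_3(79/61) = v_3(num) − v_3(den) = 0; compare against these criteria.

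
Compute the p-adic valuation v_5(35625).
v_5(35625) = 4

v_5(n) is the largest exponent k such that 5^k divides n. Factor out: 35625 = 5^4 · 57. (Sign doesn't affect v_p.) So v_5(35625) = 4.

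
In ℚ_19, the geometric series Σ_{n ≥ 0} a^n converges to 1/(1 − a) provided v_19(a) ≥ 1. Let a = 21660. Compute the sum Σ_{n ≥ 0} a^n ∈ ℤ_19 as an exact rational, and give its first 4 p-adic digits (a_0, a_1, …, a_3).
Σ a^n = 1/(1 − a) = -1/21659;  first 4 digits = (1, 0, 3, 3)

v_19(a) = 2 ≥ 1, so the series converges in ℤ_19 to 1/(1 − a) = 1/(1 − 21660) = -1/21659. Expand this rational in ℤ_19: compute digits iteratively via d_i = x_i mod 19, x_{i+1} = (x_i − d_i)/19. The first 4 digits are (1, 0, 3, 3).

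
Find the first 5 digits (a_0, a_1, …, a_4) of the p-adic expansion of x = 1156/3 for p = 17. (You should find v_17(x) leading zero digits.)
(a_0, …, a_4) = (0, 0, 7, 11, 5)

v_17(1156/3) = 2, so a_0 = ... = a_1 = 0. Factor out: x = 17^2 · u with u = 4/3 a unit in ℤ_17. Expand u iteratively via a_{v+i} = u_i mod 17, u_{i+1} = (u_i − a_{v+i})/17:
  u_0 = 4/3;  a_2 = 7;  u_1 = (u_0 − 7)/17 = -1/3
  u_1 = -1/3;  a_3 = 11;  u_2 = (u_1 − 11)/17 = -2/3
  u_2 = -2/3;  a_4 = 5;  u_3 = (u_2 − 5)/17 = -1/3
Digits: (0, 0, 7, 11, 5).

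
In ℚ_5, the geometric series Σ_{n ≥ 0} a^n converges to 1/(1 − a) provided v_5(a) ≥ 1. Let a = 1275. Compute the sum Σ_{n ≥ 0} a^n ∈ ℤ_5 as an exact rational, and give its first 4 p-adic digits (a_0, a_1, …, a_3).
Σ a^n = 1/(1 − a) = -1/1274;  first 4 digits = (1, 0, 1, 0)

v_5(a) = 2 ≥ 1, so the series converges in ℤ_5 to 1/(1 − a) = 1/(1 − 1275) = -1/1274. Expand this rational in ℤ_5: compute digits iteratively via d_i = x_i mod 5, x_{i+1} = (x_i − d_i)/5. The first 4 digits are (1, 0, 1, 0).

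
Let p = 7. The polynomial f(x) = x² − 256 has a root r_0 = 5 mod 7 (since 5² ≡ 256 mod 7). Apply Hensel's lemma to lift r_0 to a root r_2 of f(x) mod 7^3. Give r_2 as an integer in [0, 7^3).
r_2 = 327 (mod 343)

Hensel's recurrence: r_{i+1} = r_i − f(r_i)·(f′(r_i))^{-1} mod 7^{i+2}, with f′(x) = 2x. Iterate:
  r_0 = 5 (mod 7)
  r_1 = 33 (mod 49)
  r_2 = 327 (mod 343)
Final: r_2 = 327, and one checks f(r_2) ≡ 0 mod 7^3.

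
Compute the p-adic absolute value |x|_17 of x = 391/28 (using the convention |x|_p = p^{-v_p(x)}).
|391/28|_17 = 1/17

Step 1 — compute v_17(x) by factoring powers of 17 out of the numerator and denominator: v_17(391/28) = 1. Step 2 — apply |x|_p = p^{-v_p(x)} = 17^{-1} = 1/17.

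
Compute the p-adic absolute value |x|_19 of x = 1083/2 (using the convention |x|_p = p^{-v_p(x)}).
|1083/2|_19 = 1/361

Step 1 — compute v_19(x) by factoring powers of 19 out of the numerator and denominator: v_19(1083/2) = 2. Step 2 — apply |x|_p = p^{-v_p(x)} = 19^{-2} = 1/361.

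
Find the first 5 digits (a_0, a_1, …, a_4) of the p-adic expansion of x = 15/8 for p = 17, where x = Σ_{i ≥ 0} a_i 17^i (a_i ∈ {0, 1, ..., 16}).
(a_0, …, a_4) = (4, 2, 2, 2, 2)

v_17(15/8) = 0 (numerator and denominator both coprime to 17), so x ∈ ℤ_17^×. Compute digits iteratively via a_i = x_i mod 17, x_{i+1} = (x_i − a_i)/17, with x_0 = x:
  x_0 = 15/8;  a_0 = 4;  x_1 = (x_0 − 4)/17 = -1/8
  x_1 = -1/8;  a_1 = 2;  x_2 = (x_1 − 2)/17 = -1/8
  x_2 = -1/8;  a_2 = 2;  x_3 = (x_2 − 2)/17 = -1/8
  x_3 = -1/8;  a_3 = 2;  x_4 = (x_3 − 2)/17 = -1/8
  x_4 = -1/8;  a_4 = 2;  x_5 = (x_4 − 2)/17 = -1/8
Digits: (4, 2, 2, 2, 2).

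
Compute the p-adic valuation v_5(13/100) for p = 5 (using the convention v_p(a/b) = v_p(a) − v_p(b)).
v_5(13/100) = -2

Factor powers of 5 from the numerator and denominator of the reduced fraction: 13 = 5^0 · 13 and 100 = 5^2 · 4. Apply v_p(a/b) = v_p(a) − v_p(b): v_5(13/100) = 0 − 2 = -2.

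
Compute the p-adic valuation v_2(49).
v_2(49) = 0

v_2(n) is the largest exponent k such that 2^k divides n. Factor out: 49 = 2^0 · 49. (Sign doesn't affect v_p.) So v_2(49) = 0.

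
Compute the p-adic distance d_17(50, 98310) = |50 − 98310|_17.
d_17(50, 98310) = 1/4913

Step 1 — x − y = 50 − 98310 = -98260. Step 2 — v_17(-98260) = 3 (factor: -98260 = −(17^3 · 20); the sign does not affect v_p). Step 3 — |x − y|_17 = 17^{-3} = 1/4913.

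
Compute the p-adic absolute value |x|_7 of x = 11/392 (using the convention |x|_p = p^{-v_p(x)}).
|11/392|_7 = 49

Step 1 — compute v_7(x) by factoring powers of 7 out of the numerator and denominator: v_7(11/392) = -2. Step 2 — apply |x|_p = p^{-v_p(x)} = 7^{2} = 49.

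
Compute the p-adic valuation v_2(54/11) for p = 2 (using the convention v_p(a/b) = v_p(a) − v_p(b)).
v_2(54/11) = 1

Factor powers of 2 from the numerator and denominator of the reduced fraction: 54 = 2^1 · 27 and 11 = 2^0 · 11. Apply v_p(a/b) = v_p(a) − v_p(b): v_2(54/11) = 1 − 0 = 1.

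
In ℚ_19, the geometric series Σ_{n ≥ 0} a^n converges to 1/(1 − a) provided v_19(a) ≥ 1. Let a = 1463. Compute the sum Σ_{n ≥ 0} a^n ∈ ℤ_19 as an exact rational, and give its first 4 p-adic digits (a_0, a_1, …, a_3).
Σ a^n = 1/(1 − a) = -1/1462;  first 4 digits = (1, 1, 5, 9)

v_19(a) = 1 ≥ 1, so the series converges in ℤ_19 to 1/(1 − a) = 1/(1 − 1463) = -1/1462. Expand this rational in ℤ_19: compute digits iteratively via d_i = x_i mod 19, x_{i+1} = (x_i − d_i)/19. The first 4 digits are (1, 1, 5, 9).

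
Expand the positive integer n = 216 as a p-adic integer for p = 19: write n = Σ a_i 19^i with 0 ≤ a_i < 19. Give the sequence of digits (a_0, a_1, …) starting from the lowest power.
(a_0, a_1, …) = (7, 11)

Repeated division by 19 gives the digits low-to-high: 216 = 7 + 11·19^1. Digit sequence: (7, 11).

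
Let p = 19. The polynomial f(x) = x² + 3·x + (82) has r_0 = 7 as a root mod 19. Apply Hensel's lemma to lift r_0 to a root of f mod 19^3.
r_2 = 3693 (mod 6859)

Hensel: r_{i+1} = r_i − f(r_i)·(f′(r_i))^{-1} mod 19^{i+2}, f′(x) = 2x + 3. Iterate:
  r_0 = 7 (mod 19)
  r_1 = 83 (mod 361)
  r_2 = 3693 (mod 6859)
Final: r = 3693 satisfies f(r) ≡ 0 mod 19^3.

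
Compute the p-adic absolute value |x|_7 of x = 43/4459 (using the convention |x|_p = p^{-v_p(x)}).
|43/4459|_7 = 343

Step 1 — compute v_7(x) by factoring powers of 7 out of the numerator and denominator: v_7(43/4459) = -3. Step 2 — apply |x|_p = p^{-v_p(x)} = 7^{3} = 343.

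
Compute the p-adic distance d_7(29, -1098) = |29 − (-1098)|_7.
d_7(29, -1098) = 1/49

Step 1 — x − y = 29 − (-1098) = 1127. Step 2 — v_7(1127) = 2 (factor: 1127 = (7^2 · 23); the sign does not affect v_p). Step 3 — |x − y|_7 = 7^{-2} = 1/49.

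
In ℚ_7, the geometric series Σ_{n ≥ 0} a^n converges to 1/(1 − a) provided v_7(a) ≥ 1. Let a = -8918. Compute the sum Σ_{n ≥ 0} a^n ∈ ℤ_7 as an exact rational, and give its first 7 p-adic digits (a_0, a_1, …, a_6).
Σ a^n = 1/(1 − a) = 1/8919;  first 7 digits = (1, 0, 0, 2, 3, 6, 3)

v_7(a) = 3 ≥ 1, so the series converges in ℤ_7 to 1/(1 − a) = 1/(1 − (-8918)) = 1/8919. Expand this rational in ℤ_7: compute digits iteratively via d_i = x_i mod 7, x_{i+1} = (x_i − d_i)/7. The first 7 digits are (1, 0, 0, 2, 3, 6, 3).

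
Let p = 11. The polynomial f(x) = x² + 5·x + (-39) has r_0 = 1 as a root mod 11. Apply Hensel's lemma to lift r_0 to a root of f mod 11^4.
r_3 = 3169 (mod 14641)

Hensel: r_{i+1} = r_i − f(r_i)·(f′(r_i))^{-1} mod 11^{i+2}, f′(x) = 2x + 5. Iterate:
  r_0 = 1 (mod 11)
  r_1 = 23 (mod 121)
  r_2 = 507 (mod 1331)
  r_3 = 3169 (mod 14641)
Final: r = 3169 satisfies f(r) ≡ 0 mod 11^4.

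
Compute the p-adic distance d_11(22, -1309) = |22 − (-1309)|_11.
d_11(22, -1309) = 1/1331

Step 1 — x − y = 22 − (-1309) = 1331. Step 2 — v_11(1331) = 3 (factor: 1331 = (11^3 · 1); the sign does not affect v_p). Step 3 — |x − y|_11 = 11^{-3} = 1/1331.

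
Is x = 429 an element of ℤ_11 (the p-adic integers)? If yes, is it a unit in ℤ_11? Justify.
x ∈ ℤ_11 but not a unit; v_11(x) = 1 > 0

ℤ_11 = {x ∈ ℚ_11 : v_11(x) ≥ 0} and ℤ_11^× = {x ∈ ℤ_11 : v_11(x) = 0}. Here v_11(429) = v_11(num) − v_11(den) = 1; compare against these criteria.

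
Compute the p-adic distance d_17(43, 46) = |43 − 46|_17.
d_17(43, 46) = 1

Step 1 — x − y = 43 − 46 = -3. Step 2 — v_17(-3) = 0 (factor: -3 = −(17^0 · 3); the sign does not affect v_p). Step 3 — |x − y|_17 = 17^{0} = 1.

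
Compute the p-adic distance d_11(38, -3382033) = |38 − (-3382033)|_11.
d_11(38, -3382033) = 1/161051

Step 1 — x − y = 38 − (-3382033) = 3382071. Step 2 — v_11(3382071) = 5 (factor: 3382071 = (11^5 · 21); the sign does not affect v_p). Step 3 — |x − y|_11 = 11^{-5} = 1/161051.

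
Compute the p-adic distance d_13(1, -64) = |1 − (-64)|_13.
d_13(1, -64) = 1/13

Step 1 — x − y = 1 − (-64) = 65. Step 2 — v_13(65) = 1 (factor: 65 = (13^1 · 5); the sign does not affect v_p). Step 3 — |x − y|_13 = 13^{-1} = 1/13.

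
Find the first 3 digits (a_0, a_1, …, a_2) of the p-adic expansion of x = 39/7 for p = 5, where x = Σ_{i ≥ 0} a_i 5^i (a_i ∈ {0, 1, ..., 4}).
(a_0, …, a_2) = (2, 0, 3)

v_5(39/7) = 0 (numerator and denominator both coprime to 5), so x ∈ ℤ_5^×. Compute digits iteratively via a_i = x_i mod 5, x_{i+1} = (x_i − a_i)/5, with x_0 = x:
  x_0 = 39/7;  a_0 = 2;  x_1 = (x_0 − 2)/5 = 5/7
  x_1 = 5/7;  a_1 = 0;  x_2 = (x_1 − 0)/5 = 1/7
  x_2 = 1/7;  a_2 = 3;  x_3 = (x_2 − 3)/5 = -4/7
Digits: (2, 0, 3).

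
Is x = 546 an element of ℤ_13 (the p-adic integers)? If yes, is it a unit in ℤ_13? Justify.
x ∈ ℤ_13 but not a unit; v_13(x) = 1 > 0

ℤ_13 = {x ∈ ℚ_13 : v_13(x) ≥ 0} and ℤ_13^× = {x ∈ ℤ_13 : v_13(x) = 0}. Here v_13(546) = v_13(num) − v_13(den) = 1; compare against these criteria.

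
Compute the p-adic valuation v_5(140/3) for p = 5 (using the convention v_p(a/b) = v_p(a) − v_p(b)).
v_5(140/3) = 1

Factor powers of 5 from the numerator and denominator of the reduced fraction: 140 = 5^1 · 28 and 3 = 5^0 · 3. Apply v_p(a/b) = v_p(a) − v_p(b): v_5(140/3) = 1 − 0 = 1.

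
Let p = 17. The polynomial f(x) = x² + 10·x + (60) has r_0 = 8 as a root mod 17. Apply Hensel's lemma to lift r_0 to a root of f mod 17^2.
r_1 = 178 (mod 289)

Hensel: r_{i+1} = r_i − f(r_i)·(f′(r_i))^{-1} mod 17^{i+2}, f′(x) = 2x + 10. Iterate:
  r_0 = 8 (mod 17)
  r_1 = 178 (mod 289)
Final: r = 178 satisfies f(r) ≡ 0 mod 17^2.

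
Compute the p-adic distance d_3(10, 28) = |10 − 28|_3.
d_3(10, 28) = 1/9

Step 1 — x − y = 10 − 28 = -18. Step 2 — v_3(-18) = 2 (factor: -18 = −(3^2 · 2); the sign does not affect v_p). Step 3 — |x − y|_3 = 3^{-2} = 1/9.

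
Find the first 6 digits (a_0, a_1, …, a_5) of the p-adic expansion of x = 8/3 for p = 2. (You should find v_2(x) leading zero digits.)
(a_0, …, a_5) = (0, 0, 0, 1, 1, 0)

v_2(8/3) = 3, so a_0 = ... = a_2 = 0. Factor out: x = 2^3 · u with u = 1/3 a unit in ℤ_2. Expand u iteratively via a_{v+i} = u_i mod 2, u_{i+1} = (u_i − a_{v+i})/2:
  u_0 = 1/3;  a_3 = 1;  u_1 = (u_0 − 1)/2 = -1/3
  u_1 = -1/3;  a_4 = 1;  u_2 = (u_1 − 1)/2 = -2/3
  u_2 = -2/3;  a_5 = 0;  u_3 = (u_2 − 0)/2 = -1/3
Digits: (0, 0, 0, 1, 1, 0).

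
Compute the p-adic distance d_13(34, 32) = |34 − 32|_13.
d_13(34, 32) = 1

Step 1 — x − y = 34 − 32 = 2. Step 2 — v_13(2) = 0 (factor: 2 = (13^0 · 2); the sign does not affect v_p). Step 3 — |x − y|_13 = 13^{0} = 1.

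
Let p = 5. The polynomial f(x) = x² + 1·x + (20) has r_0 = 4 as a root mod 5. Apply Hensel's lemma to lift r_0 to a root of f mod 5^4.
r_3 = 169 (mod 625)

Hensel: r_{i+1} = r_i − f(r_i)·(f′(r_i))^{-1} mod 5^{i+2}, f′(x) = 2x + 1. Iterate:
  r_0 = 4 (mod 5)
  r_1 = 19 (mod 25)
  r_2 = 44 (mod 125)
  r_3 = 169 (mod 625)
Final: r = 169 satisfies f(r) ≡ 0 mod 5^4.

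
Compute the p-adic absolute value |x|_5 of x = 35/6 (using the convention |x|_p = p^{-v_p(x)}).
|35/6|_5 = 1/5

Step 1 — compute v_5(x) by factoring powers of 5 out of the numerator and denominator: v_5(35/6) = 1. Step 2 — apply |x|_p = p^{-v_p(x)} = 5^{-1} = 1/5.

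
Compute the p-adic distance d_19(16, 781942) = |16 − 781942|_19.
d_19(16, 781942) = 1/130321

Step 1 — x − y = 16 − 781942 = -781926. Step 2 — v_19(-781926) = 4 (factor: -781926 = −(19^4 · 6); the sign does not affect v_p). Step 3 — |x − y|_19 = 19^{-4} = 1/130321.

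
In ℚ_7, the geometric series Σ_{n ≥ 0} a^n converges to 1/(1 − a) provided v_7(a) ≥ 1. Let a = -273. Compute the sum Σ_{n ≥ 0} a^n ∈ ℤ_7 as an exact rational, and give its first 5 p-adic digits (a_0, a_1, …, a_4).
Σ a^n = 1/(1 − a) = 1/274;  first 5 digits = (1, 3, 3, 5, 2)

v_7(a) = 1 ≥ 1, so the series converges in ℤ_7 to 1/(1 − a) = 1/(1 − (-273)) = 1/274. Expand this rational in ℤ_7: compute digits iteratively via d_i = x_i mod 7, x_{i+1} = (x_i − d_i)/7. The first 5 digits are (1, 3, 3, 5, 2).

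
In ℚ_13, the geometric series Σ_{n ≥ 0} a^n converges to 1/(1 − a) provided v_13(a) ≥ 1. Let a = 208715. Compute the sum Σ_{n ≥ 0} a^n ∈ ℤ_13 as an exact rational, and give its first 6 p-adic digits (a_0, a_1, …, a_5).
Σ a^n = 1/(1 − a) = -1/208714;  first 6 digits = (1, 0, 0, 4, 7, 0)

v_13(a) = 3 ≥ 1, so the series converges in ℤ_13 to 1/(1 − a) = 1/(1 − 208715) = -1/208714. Expand this rational in ℤ_13: compute digits iteratively via d_i = x_i mod 13, x_{i+1} = (x_i − d_i)/13. The first 6 digits are (1, 0, 0, 4, 7, 0).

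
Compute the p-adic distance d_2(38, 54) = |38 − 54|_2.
d_2(38, 54) = 1/16

Step 1 — x − y = 38 − 54 = -16. Step 2 — v_2(-16) = 4 (factor: -16 = −(2^4 · 1); the sign does not affect v_p). Step 3 — |x − y|_2 = 2^{-4} = 1/16.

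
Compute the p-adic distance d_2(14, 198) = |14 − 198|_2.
d_2(14, 198) = 1/8

Step 1 — x − y = 14 − 198 = -184. Step 2 — v_2(-184) = 3 (factor: -184 = −(2^3 · 23); the sign does not affect v_p). Step 3 — |x − y|_2 = 2^{-3} = 1/8.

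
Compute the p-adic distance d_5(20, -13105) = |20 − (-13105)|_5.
d_5(20, -13105) = 1/625

Step 1 — x − y = 20 − (-13105) = 13125. Step 2 — v_5(13125) = 4 (factor: 13125 = (5^4 · 21); the sign does not affect v_p). Step 3 — |x − y|_5 = 5^{-4} = 1/625.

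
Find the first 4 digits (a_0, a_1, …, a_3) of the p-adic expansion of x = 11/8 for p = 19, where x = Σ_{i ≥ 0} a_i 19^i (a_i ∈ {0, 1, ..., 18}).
(a_0, …, a_3) = (18, 11, 16, 11)

v_19(11/8) = 0 (numerator and denominator both coprime to 19), so x ∈ ℤ_19^×. Compute digits iteratively via a_i = x_i mod 19, x_{i+1} = (x_i − a_i)/19, with x_0 = x:
  x_0 = 11/8;  a_0 = 18;  x_1 = (x_0 − 18)/19 = -7/8
  x_1 = -7/8;  a_1 = 11;  x_2 = (x_1 − 11)/19 = -5/8
  x_2 = -5/8;  a_2 = 16;  x_3 = (x_2 − 16)/19 = -7/8
  x_3 = -7/8;  a_3 = 11;  x_4 = (x_3 − 11)/19 = -5/8
Digits: (18, 11, 16, 11).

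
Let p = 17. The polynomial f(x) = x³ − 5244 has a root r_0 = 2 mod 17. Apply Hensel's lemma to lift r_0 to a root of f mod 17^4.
r_3 = 27797 (mod 83521)

Hensel: r_{i+1} = r_i − f(r_i)/f′(r_i) mod 17^{i+2}, where f′(x) = 3x². Iterate:
  r_0 = 2 (mod 17)
  r_1 = 53 (mod 289)
  r_2 = 3232 (mod 4913)
  r_3 = 27797 (mod 83521)
Final: r = 27797 with f(r) ≡ 0 mod 17^4.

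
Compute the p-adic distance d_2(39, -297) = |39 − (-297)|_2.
d_2(39, -297) = 1/16

Step 1 — x − y = 39 − (-297) = 336. Step 2 — v_2(336) = 4 (factor: 336 = (2^4 · 21); the sign does not affect v_p). Step 3 — |x − y|_2 = 2^{-4} = 1/16.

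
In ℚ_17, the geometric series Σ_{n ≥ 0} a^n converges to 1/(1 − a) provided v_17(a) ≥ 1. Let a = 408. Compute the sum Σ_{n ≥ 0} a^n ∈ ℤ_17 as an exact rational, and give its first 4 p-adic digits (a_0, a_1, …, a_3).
Σ a^n = 1/(1 − a) = -1/407;  first 4 digits = (1, 7, 16, 2)

v_17(a) = 1 ≥ 1, so the series converges in ℤ_17 to 1/(1 − a) = 1/(1 − 408) = -1/407. Expand this rational in ℤ_17: compute digits iteratively via d_i = x_i mod 17, x_{i+1} = (x_i − d_i)/17. The first 4 digits are (1, 7, 16, 2).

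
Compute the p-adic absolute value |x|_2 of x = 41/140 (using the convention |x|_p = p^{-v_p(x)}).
|41/140|_2 = 4

Step 1 — compute v_2(x) by factoring powers of 2 out of the numerator and denominator: v_2(41/140) = -2. Step 2 — apply |x|_p = p^{-v_p(x)} = 2^{2} = 4.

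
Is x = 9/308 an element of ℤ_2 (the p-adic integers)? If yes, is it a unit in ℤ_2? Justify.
x ∉ ℤ_2 (v_2(x) = -2 < 0)

ℤ_2 = {x ∈ ℚ_2 : v_2(x) ≥ 0} and ℤ_2^× = {x ∈ ℤ_2 : v_2(x) = 0}. Here v_2(9/308) = v_2(num) − v_2(den) = -2; compare against these criteria.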